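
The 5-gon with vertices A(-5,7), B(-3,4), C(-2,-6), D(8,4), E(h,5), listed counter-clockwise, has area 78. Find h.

8

The doubled signed area Σ (x_i y_{i+1} − x_{i+1} y_i) is linear in h.
With h=0 it equals 132; the coefficient of h is 3 (from the two edges through E).
So 3·h + 132 = 2·78 = 156 ⇒ h = 8.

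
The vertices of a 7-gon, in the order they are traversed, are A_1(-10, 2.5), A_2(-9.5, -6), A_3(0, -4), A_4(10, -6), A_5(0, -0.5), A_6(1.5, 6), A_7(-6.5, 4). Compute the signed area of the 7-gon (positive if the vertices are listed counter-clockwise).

Apply the shoelace (surveyor's) formula: 2A = Σ (x_i·y_{i+1} − x_{i+1}·y_i), indices taken mod 7.
Cross-terms: 83.75, 38, 40, -5, 0.75, 45, 23.75  ⇒  Σ = 226.25
Signed area = Σ/2 = 113.125 (positive ⇒ counter-clockwise traversal).

113.125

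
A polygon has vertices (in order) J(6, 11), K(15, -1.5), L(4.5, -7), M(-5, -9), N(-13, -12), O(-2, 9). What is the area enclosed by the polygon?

Σ = (-174) + (-98.25) + (-75.5) + (-57) + (-141) + (-76) = -621.75
Area = |Σ|/2 = 310.875.

310.875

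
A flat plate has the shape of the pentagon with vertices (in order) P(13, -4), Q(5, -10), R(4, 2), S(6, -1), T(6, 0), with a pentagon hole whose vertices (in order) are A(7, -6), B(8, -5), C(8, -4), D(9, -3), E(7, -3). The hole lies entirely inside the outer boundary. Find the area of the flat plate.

Outer boundary:
Σ = (-110) + (50) + (-16) + (6) + (-24) = -94
Area = |Σ|/2 = 47.
Hole:
Apply the shoelace (surveyor's) formula: 2A = Σ (x_i·y_{i+1} − x_{i+1}·y_i), indices taken mod 5.
A→B: (7)(-5) − (8)(-6) = 13
B→C: (8)(-4) − (8)(-5) = 8
C→D: (8)(-3) − (9)(-4) = 12
D→E: (9)(-3) − (7)(-3) = -6
E→A: (7)(-6) − (7)(-3) = -21
Σ = 6
Area = |Σ|/2 = 3.
Net area = 47 − 3 = 44.

44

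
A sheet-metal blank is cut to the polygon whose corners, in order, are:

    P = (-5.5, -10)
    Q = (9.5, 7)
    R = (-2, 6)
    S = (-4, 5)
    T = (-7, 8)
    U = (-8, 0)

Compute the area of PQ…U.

Σ = (56.5) + (71) + (14) + (3) + (64) + (80) = 288.5
Area = |Σ|/2 = 144.25.

144.25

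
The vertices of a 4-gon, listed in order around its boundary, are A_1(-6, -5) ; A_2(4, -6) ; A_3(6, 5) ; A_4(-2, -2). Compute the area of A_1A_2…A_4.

54

Apply the shoelace formula: 2A = Σ (x_i·y_{i+1} − x_{i+1}·y_i), indices taken mod 4.
Σ = (56) + (56) + (-2) + (-2) = 108
Area = |Σ|/2 = 54.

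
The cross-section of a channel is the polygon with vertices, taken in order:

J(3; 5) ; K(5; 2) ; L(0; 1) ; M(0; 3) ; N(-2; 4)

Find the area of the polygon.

J→K: (3)(2) − (5)(5) = -19
K→L: (5)(1) − (0)(2) = 5
L→M: (0)(3) − (0)(1) = 0
M→N: (0)(4) − (-2)(3) = 6
N→J: (-2)(5) − (3)(4) = -22
Σ = -30
Area = |Σ|/2 = 15.

15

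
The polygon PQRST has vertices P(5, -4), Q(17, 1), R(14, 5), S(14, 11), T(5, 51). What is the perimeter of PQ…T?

|PQ| = √((12)² + (5)²) = √169 = 13
|QR| = √((-3)² + (4)²) = √25 = 5
|RS| = √((0)² + (6)²) = √36 = 6
|ST| = √((-9)² + (40)²) = √1681 = 41
|TP| = √((0)² + (-55)²) = √3025 = 55
Perimeter = 13 + 5 + 6 + 41 + 55 = 120.

120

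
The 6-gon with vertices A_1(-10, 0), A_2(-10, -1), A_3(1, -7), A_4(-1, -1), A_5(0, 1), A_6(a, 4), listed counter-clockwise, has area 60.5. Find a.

-9

The doubled signed area Σ (x_i y_{i+1} − x_{i+1} y_i) is linear in a.
With a=0 it equals 112; the coefficient of a is -1 (from the two edges through A_6).
So -1·a + 112 = 2·60.5 = 121 ⇒ a = -9.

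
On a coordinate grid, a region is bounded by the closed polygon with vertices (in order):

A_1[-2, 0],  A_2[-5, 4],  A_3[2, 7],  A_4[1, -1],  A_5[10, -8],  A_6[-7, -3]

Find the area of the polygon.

Apply the surveyor's formula: 2A = Σ (x_i·y_{i+1} − x_{i+1}·y_i), indices taken mod 6.
Σ = (-8) + (-43) + (-9) + (2) + (-86) + (-6) = -150
Area = |Σ|/2 = 75.

75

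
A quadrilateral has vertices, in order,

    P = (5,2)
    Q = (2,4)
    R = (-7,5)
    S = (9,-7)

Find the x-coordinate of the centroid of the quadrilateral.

Apply the shoelace formula. First the cross-terms c_i = x_i·y_{i+1} − x_{i+1}·y_i:
  16, 38, 4, 53  ⇒  2A = 111, A = 55.5.
Then Σ (x_i + x_{i+1})·c_i = 672, so x̄ = 672 / (6·55.5) = 224/111.

224/111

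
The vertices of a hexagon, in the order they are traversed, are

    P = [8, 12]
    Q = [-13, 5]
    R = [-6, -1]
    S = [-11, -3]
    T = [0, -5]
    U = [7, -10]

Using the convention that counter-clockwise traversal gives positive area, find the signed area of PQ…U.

Apply the surveyor's formula: 2A = Σ (x_i·y_{i+1} − x_{i+1}·y_i), indices taken mod 6.
P→Q: (8)(5) − (-13)(12) = 196
Q→R: (-13)(-1) − (-6)(5) = 43
R→S: (-6)(-3) − (-11)(-1) = 7
S→T: (-11)(-5) − (0)(-3) = 55
T→U: (0)(-10) − (7)(-5) = 35
U→P: (7)(12) − (8)(-10) = 164
Σ = 500
Signed area = Σ/2 = 250 (positive ⇒ counter-clockwise traversal).

250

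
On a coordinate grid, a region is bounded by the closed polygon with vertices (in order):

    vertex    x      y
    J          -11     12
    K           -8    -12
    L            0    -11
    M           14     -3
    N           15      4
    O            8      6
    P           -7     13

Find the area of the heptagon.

Apply the shoelace (surveyor's) formula: 2A = Σ (x_i·y_{i+1} − x_{i+1}·y_i), indices taken mod 7.
Cross-terms: 228, 88, 154, 101, 58, 146, 59  ⇒  Σ = 834
Area = |Σ|/2 = 417.

417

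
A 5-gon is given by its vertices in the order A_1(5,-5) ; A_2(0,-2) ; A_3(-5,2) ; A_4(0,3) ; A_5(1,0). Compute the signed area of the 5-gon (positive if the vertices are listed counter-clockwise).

-21.5

A_1→A_2: (5)(-2) − (0)(-5) = -10
A_2→A_3: (0)(2) − (-5)(-2) = -10
A_3→A_4: (-5)(3) − (0)(2) = -15
A_4→A_5: (0)(0) − (1)(3) = -3
A_5→A_1: (1)(-5) − (5)(0) = -5
Σ = -43
Signed area = Σ/2 = -21.5 (negative ⇒ clockwise traversal).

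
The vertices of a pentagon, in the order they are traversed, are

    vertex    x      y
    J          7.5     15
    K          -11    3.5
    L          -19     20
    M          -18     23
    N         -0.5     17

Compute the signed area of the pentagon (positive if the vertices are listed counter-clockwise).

Σ = (191.25) + (-153.5) + (-77) + (-294.5) + (-135) = -468.75
Signed area = Σ/2 = -234.375 (negative ⇒ clockwise traversal).

-234.375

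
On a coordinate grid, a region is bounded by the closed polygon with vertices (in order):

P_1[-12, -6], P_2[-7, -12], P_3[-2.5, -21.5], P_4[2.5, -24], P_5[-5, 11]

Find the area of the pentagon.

Cross-terms: 102, 120.5, 113.75, -92.5, 162  ⇒  Σ = 405.75
Area = |Σ|/2 = 202.875.

202.875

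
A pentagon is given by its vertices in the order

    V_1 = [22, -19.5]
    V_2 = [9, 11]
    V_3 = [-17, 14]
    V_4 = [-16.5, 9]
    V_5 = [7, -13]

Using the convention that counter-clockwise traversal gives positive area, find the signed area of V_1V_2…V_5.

V_1→V_2: (22)(11) − (9)(-19.5) = 417.5
V_2→V_3: (9)(14) − (-17)(11) = 313
V_3→V_4: (-17)(9) − (-16.5)(14) = 78
V_4→V_5: (-16.5)(-13) − (7)(9) = 151.5
V_5→V_1: (7)(-19.5) − (22)(-13) = 149.5
Σ = 1109.5
Signed area = Σ/2 = 554.75 (positive ⇒ counter-clockwise traversal).

554.75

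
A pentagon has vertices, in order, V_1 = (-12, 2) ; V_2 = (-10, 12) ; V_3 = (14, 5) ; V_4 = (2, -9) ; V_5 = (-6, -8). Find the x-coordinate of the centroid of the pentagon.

-119/123

Apply the shoelace formula. First the cross-terms c_i = x_i·y_{i+1} − x_{i+1}·y_i:
  -124, -218, -136, -70, -108  ⇒  2A = -656, A = -328.
Then Σ (x_i + x_{i+1})·c_i = 1904, so x̄ = 1904 / (6·(-328)) = -119/123.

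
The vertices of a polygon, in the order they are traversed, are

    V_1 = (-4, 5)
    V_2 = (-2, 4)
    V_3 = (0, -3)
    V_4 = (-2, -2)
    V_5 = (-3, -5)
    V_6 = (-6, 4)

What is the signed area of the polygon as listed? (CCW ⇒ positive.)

Apply Gauss's area formula: 2A = Σ (x_i·y_{i+1} − x_{i+1}·y_i), indices taken mod 6.
Cross-terms: -6, 6, -6, 4, -42, -14  ⇒  Σ = -58
Signed area = Σ/2 = -29 (negative ⇒ clockwise traversal).

-29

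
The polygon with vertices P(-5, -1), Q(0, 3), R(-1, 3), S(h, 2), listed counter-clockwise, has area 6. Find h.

-4

Write out the shoelace sum; only the two edges meeting at S involve h:
2·Area = [((-1)·2 − h·3) + (h·(-1) − (-5)·2)] + -12
       = -4·h + -4 = 12
⇒ h = -4.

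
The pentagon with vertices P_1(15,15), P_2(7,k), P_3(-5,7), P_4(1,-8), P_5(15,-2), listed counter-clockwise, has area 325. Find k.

The doubled signed area Σ (x_i y_{i+1} − x_{i+1} y_i) is linear in k.
With k=0 it equals 350; the coefficient of k is 20 (from the two edges through P_2).
So 20·k + 350 = 2·325 = 650 ⇒ k = 15.

15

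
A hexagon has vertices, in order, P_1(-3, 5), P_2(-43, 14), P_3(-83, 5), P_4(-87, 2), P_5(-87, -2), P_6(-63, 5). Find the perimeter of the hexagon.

|P_1P_2| = √((-40)² + (9)²) = √1681 = 41
|P_2P_3| = √((-40)² + (-9)²) = √1681 = 41
|P_3P_4| = √((-4)² + (-3)²) = √25 = 5
|P_4P_5| = √((0)² + (-4)²) = √16 = 4
|P_5P_6| = √((24)² + (7)²) = √625 = 25
|P_6P_1| = √((60)² + (0)²) = √3600 = 60
Perimeter = 41 + 41 + 5 + 4 + 25 + 60 = 176.

176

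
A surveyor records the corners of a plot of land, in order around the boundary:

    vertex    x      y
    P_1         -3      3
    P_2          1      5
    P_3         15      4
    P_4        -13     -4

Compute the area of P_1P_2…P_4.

74

Σ = (-18) + (-71) + (-8) + (-51) = -148
Area = |Σ|/2 = 74.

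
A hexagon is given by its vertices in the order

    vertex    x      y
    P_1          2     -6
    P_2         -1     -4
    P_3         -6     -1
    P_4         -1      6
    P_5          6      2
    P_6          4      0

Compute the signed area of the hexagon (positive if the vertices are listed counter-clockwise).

Cross-terms: -14, -23, -37, -38, -8, -24  ⇒  Σ = -144
Signed area = Σ/2 = -72 (negative ⇒ clockwise traversal).

-72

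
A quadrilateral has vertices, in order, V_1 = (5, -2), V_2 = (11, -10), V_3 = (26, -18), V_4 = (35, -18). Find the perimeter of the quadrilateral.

|V_1V_2| = √((6)² + (-8)²) = √100 = 10
|V_2V_3| = √((15)² + (-8)²) = √289 = 17
|V_3V_4| = √((9)² + (0)²) = √81 = 9
|V_4V_1| = √((-30)² + (16)²) = √1156 = 34
Perimeter = 10 + 17 + 9 + 34 = 70.

70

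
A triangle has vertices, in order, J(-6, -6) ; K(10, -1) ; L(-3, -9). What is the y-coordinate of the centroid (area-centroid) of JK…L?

Apply the shoelace (surveyor's) formula. First the cross-terms c_i = x_i·y_{i+1} − x_{i+1}·y_i:
  66, -93, -36  ⇒  2A = -63, A = -31.5.
Then Σ (y_i + y_{i+1})·c_i = 1008, so ȳ = 1008 / (6·(-31.5)) = -16/3.

-16/3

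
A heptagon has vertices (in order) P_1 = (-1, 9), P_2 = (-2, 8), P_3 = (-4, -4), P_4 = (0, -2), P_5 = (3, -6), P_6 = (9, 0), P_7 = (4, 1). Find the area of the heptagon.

82

Σ = (10) + (40) + (8) + (6) + (54) + (9) + (37) = 164
Area = |Σ|/2 = 82.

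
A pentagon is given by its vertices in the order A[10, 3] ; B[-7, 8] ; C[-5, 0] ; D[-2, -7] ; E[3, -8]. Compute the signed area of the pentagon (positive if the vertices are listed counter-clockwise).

151

Apply the surveyor's formula: 2A = Σ (x_i·y_{i+1} − x_{i+1}·y_i), indices taken mod 5.
Σ = (101) + (40) + (35) + (37) + (89) = 302
Signed area = Σ/2 = 151 (positive ⇒ counter-clockwise traversal).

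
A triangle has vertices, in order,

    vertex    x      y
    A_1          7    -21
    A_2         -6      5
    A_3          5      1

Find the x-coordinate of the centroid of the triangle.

Apply the shoelace formula. First the cross-terms c_i = x_i·y_{i+1} − x_{i+1}·y_i:
  -91, -31, -112  ⇒  2A = -234, A = -117.
Then Σ (x_i + x_{i+1})·c_i = -1404, so x̄ = -1404 / (6·(-117)) = 2.

2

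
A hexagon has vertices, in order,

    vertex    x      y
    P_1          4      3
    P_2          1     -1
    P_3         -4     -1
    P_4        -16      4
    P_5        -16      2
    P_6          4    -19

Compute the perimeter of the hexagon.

76

|P_1P_2| = √((-3)² + (-4)²) = √25 = 5
|P_2P_3| = √((-5)² + (0)²) = √25 = 5
|P_3P_4| = √((-12)² + (5)²) = √169 = 13
|P_4P_5| = √((0)² + (-2)²) = √4 = 2
|P_5P_6| = √((20)² + (-21)²) = √841 = 29
|P_6P_1| = √((0)² + (22)²) = √484 = 22
Perimeter = 5 + 5 + 13 + 2 + 29 + 22 = 76.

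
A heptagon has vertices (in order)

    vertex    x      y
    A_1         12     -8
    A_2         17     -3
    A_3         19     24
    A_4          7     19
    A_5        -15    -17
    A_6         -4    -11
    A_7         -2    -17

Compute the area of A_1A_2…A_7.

Σ = (100) + (465) + (193) + (166) + (97) + (46) + (220) = 1287
Area = |Σ|/2 = 643.5.

643.5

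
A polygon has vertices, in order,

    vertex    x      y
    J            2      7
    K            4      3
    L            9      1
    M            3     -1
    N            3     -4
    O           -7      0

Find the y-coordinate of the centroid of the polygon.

Apply the shoelace (surveyor's) formula. First the cross-terms c_i = x_i·y_{i+1} − x_{i+1}·y_i:
  -22, -23, -12, -9, -28, -49  ⇒  2A = -143, A = -71.5.
Then Σ (y_i + y_{i+1})·c_i = -498, so ȳ = -498 / (6·(-71.5)) = 166/143.

166/143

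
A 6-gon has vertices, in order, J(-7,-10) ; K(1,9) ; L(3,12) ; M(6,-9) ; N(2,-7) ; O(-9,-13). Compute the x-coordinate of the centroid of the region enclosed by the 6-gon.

62/281

Apply the shoelace (surveyor's) formula. First the cross-terms c_i = x_i·y_{i+1} − x_{i+1}·y_i:
  -53, -15, -99, -24, -89, -1  ⇒  2A = -281, A = -140.5.
Then Σ (x_i + x_{i+1})·c_i = -186, so x̄ = -186 / (6·(-140.5)) = 62/281.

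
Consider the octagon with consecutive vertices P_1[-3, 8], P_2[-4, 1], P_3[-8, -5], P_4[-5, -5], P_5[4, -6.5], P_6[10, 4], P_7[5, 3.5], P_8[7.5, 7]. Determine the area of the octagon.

155.125

Cross-terms: 29, 28, 15, 52.5, 81, 15, 8.75, 81  ⇒  Σ = 310.25
Area = |Σ|/2 = 155.125.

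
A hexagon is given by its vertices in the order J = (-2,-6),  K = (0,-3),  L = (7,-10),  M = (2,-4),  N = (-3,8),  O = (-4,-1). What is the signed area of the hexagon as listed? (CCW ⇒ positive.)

40

Cross-terms: 6, 21, -8, 4, 35, 22  ⇒  Σ = 80
Signed area = Σ/2 = 40 (positive ⇒ counter-clockwise traversal).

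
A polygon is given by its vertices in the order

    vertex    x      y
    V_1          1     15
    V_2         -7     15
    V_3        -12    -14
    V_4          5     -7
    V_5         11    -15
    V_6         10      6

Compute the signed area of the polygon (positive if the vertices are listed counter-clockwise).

Apply the shoelace (surveyor's) formula: 2A = Σ (x_i·y_{i+1} − x_{i+1}·y_i), indices taken mod 6.
V_1→V_2: (1)(15) − (-7)(15) = 120
V_2→V_3: (-7)(-14) − (-12)(15) = 278
V_3→V_4: (-12)(-7) − (5)(-14) = 154
V_4→V_5: (5)(-15) − (11)(-7) = 2
V_5→V_6: (11)(6) − (10)(-15) = 216
V_6→V_1: (10)(15) − (1)(6) = 144
Σ = 914
Signed area = Σ/2 = 457 (positive ⇒ counter-clockwise traversal).

457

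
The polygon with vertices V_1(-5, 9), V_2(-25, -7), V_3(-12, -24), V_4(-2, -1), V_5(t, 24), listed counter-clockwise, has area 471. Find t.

13

The doubled signed area Σ (x_i y_{i+1} − x_{i+1} y_i) is linear in t.
With t=0 it equals 812; the coefficient of t is 10 (from the two edges through V_5).
So 10·t + 812 = 2·471 = 942 ⇒ t = 13.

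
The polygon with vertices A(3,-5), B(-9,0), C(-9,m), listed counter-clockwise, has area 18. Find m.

-3

Write out the shoelace sum; only the two edges meeting at C involve m:
2·Area = [((-9)·m − (-9)·0) + ((-9)·(-5) − 3·m)] + -45
       = -12·m + 0 = 36
⇒ m = -3.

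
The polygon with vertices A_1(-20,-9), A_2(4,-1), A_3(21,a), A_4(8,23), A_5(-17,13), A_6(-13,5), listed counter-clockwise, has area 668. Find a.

Write out the shoelace sum; only the two edges meeting at A_3 involve a:
2·Area = [(4·a − 21·(-1)) + (21·23 − 8·a)] + 852
       = -4·a + 1356 = 1336
⇒ a = 5.

5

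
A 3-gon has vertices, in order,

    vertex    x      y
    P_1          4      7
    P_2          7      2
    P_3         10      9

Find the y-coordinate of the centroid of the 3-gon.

Apply Gauss's area formula. First the cross-terms c_i = x_i·y_{i+1} − x_{i+1}·y_i:
  -41, 43, 34  ⇒  2A = 36, A = 18.
Then Σ (y_i + y_{i+1})·c_i = 648, so ȳ = 648 / (6·18) = 6.

6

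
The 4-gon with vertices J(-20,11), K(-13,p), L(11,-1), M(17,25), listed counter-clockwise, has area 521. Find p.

3

Write out the shoelace sum; only the two edges meeting at K involve p:
2·Area = [((-20)·p − (-13)·11) + ((-13)·(-1) − 11·p)] + 979
       = -31·p + 1135 = 1042
⇒ p = 3.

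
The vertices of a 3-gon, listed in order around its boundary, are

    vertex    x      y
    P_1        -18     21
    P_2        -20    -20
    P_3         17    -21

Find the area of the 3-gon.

759.5

Apply Gauss's area formula: 2A = Σ (x_i·y_{i+1} − x_{i+1}·y_i), indices taken mod 3.
Σ = (780) + (760) + (-21) = 1519
Area = |Σ|/2 = 759.5.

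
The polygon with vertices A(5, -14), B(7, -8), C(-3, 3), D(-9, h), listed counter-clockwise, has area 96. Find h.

Write out the shoelace sum; only the two edges meeting at D involve h:
2·Area = [((-3)·h − (-9)·3) + ((-9)·(-14) − 5·h)] + 55
       = -8·h + 208 = 192
⇒ h = 2.

2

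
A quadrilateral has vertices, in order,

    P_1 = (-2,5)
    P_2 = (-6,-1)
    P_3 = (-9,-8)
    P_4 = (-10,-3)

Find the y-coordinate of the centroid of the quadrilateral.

-124/57

Apply Gauss's area formula. First the cross-terms c_i = x_i·y_{i+1} − x_{i+1}·y_i:
  32, 39, -53, -56  ⇒  2A = -38, A = -19.
Then Σ (y_i + y_{i+1})·c_i = 248, so ȳ = 248 / (6·(-19)) = -124/57.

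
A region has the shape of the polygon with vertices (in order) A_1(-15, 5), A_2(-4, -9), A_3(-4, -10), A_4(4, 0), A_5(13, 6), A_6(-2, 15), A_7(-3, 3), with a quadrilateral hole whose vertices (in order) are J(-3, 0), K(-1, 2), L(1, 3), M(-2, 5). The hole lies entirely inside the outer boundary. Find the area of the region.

Outer boundary:
Apply the shoelace formula: 2A = Σ (x_i·y_{i+1} − x_{i+1}·y_i), indices taken mod 7.
Σ = (155) + (4) + (40) + (24) + (207) + (39) + (30) = 499
Area = |Σ|/2 = 249.5.
Hole:
Apply Gauss's area formula: 2A = Σ (x_i·y_{i+1} − x_{i+1}·y_i), indices taken mod 4.
J→K: (-3)(2) − (-1)(0) = -6
K→L: (-1)(3) − (1)(2) = -5
L→M: (1)(5) − (-2)(3) = 11
M→J: (-2)(0) − (-3)(5) = 15
Σ = 15
Area = |Σ|/2 = 7.5.
Net area = 249.5 − 7.5 = 242.

242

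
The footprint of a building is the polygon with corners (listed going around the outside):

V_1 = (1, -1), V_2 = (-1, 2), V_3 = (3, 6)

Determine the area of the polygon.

Apply Gauss's area formula: 2A = Σ (x_i·y_{i+1} − x_{i+1}·y_i), indices taken mod 3.
Σ = (1) + (-12) + (-9) = -20
Area = |Σ|/2 = 10.

10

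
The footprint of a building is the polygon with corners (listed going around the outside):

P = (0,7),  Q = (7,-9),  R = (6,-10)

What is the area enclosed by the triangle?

11.5

Apply the shoelace formula: 2A = Σ (x_i·y_{i+1} − x_{i+1}·y_i), indices taken mod 3.
P→Q: (0)(-9) − (7)(7) = -49
Q→R: (7)(-10) − (6)(-9) = -16
R→P: (6)(7) − (0)(-10) = 42
Σ = -23
Area = |Σ|/2 = 11.5.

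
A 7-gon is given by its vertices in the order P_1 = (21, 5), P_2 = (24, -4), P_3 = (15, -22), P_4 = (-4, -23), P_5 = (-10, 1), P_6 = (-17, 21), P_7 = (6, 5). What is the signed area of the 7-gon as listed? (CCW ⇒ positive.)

-909

P_1→P_2: (21)(-4) − (24)(5) = -204
P_2→P_3: (24)(-22) − (15)(-4) = -468
P_3→P_4: (15)(-23) − (-4)(-22) = -433
P_4→P_5: (-4)(1) − (-10)(-23) = -234
P_5→P_6: (-10)(21) − (-17)(1) = -193
P_6→P_7: (-17)(5) − (6)(21) = -211
P_7→P_1: (6)(5) − (21)(5) = -75
Σ = -1818
Signed area = Σ/2 = -909 (negative ⇒ clockwise traversal).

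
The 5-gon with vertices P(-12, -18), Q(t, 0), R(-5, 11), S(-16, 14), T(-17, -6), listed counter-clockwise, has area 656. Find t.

22

Write out the shoelace sum; only the two edges meeting at Q involve t:
2·Area = [((-12)·0 − t·(-18)) + (t·11 − (-5)·0)] + 674
       = 29·t + 674 = 1312
⇒ t = 22.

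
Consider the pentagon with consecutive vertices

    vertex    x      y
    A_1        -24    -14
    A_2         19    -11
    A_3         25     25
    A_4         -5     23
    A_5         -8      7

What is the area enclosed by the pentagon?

1204.5

Σ = (530) + (750) + (700) + (149) + (280) = 2409
Area = |Σ|/2 = 1204.5.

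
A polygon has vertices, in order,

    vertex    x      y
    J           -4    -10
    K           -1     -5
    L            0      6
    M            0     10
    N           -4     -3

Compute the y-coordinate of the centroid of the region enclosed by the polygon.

-10/9

Apply the shoelace (surveyor's) formula. First the cross-terms c_i = x_i·y_{i+1} − x_{i+1}·y_i:
  10, -6, 0, 40, 28  ⇒  2A = 72, A = 36.
Then Σ (y_i + y_{i+1})·c_i = -240, so ȳ = -240 / (6·36) = -10/9.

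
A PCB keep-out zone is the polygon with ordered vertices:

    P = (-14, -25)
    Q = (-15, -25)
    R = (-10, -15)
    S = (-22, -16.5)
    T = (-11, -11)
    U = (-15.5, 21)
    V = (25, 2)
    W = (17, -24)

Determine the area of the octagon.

1253.5

P→Q: (-14)(-25) − (-15)(-25) = -25
Q→R: (-15)(-15) − (-10)(-25) = -25
R→S: (-10)(-16.5) − (-22)(-15) = -165
S→T: (-22)(-11) − (-11)(-16.5) = 60.5
T→U: (-11)(21) − (-15.5)(-11) = -401.5
U→V: (-15.5)(2) − (25)(21) = -556
V→W: (25)(-24) − (17)(2) = -634
W→P: (17)(-25) − (-14)(-24) = -761
Σ = -2507
Area = |Σ|/2 = 1253.5.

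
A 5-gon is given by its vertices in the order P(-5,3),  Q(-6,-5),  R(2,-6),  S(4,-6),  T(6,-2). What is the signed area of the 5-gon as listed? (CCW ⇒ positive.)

68.5

Σ = (43) + (46) + (12) + (28) + (8) = 137
Signed area = Σ/2 = 68.5 (positive ⇒ counter-clockwise traversal).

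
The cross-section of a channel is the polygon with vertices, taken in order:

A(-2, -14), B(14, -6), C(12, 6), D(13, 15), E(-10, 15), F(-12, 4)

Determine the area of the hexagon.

563.5

Σ = (208) + (156) + (102) + (345) + (140) + (176) = 1127
Area = |Σ|/2 = 563.5.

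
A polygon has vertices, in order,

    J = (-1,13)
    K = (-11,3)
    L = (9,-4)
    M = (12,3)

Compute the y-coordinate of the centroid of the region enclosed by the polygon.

Apply the surveyor's formula. First the cross-terms c_i = x_i·y_{i+1} − x_{i+1}·y_i:
  140, 17, 75, 159  ⇒  2A = 391, A = 195.5.
Then Σ (y_i + y_{i+1})·c_i = 4692, so ȳ = 4692 / (6·195.5) = 4.

4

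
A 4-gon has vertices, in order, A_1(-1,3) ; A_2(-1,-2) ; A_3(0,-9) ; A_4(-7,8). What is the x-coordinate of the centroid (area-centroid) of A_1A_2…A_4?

-263/93

Apply the surveyor's formula. First the cross-terms c_i = x_i·y_{i+1} − x_{i+1}·y_i:
  5, 9, -63, -13  ⇒  2A = -62, A = -31.
Then Σ (x_i + x_{i+1})·c_i = 526, so x̄ = 526 / (6·(-31)) = -263/93.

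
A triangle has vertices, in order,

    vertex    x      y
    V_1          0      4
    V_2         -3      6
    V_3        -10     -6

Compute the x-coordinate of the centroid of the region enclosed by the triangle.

Apply the shoelace (surveyor's) formula. First the cross-terms c_i = x_i·y_{i+1} − x_{i+1}·y_i:
  12, 78, -40  ⇒  2A = 50, A = 25.
Then Σ (x_i + x_{i+1})·c_i = -650, so x̄ = -650 / (6·25) = -13/3.

-13/3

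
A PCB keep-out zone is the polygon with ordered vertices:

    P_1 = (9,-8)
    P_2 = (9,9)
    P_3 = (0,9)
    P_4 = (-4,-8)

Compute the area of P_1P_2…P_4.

187

Cross-terms: 153, 81, 36, 104  ⇒  Σ = 374
Area = |Σ|/2 = 187.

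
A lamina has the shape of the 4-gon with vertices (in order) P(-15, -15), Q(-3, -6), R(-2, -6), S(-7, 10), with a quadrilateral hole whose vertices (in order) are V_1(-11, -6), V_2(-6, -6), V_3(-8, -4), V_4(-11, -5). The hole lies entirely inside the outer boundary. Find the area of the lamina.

115.5

Outer boundary:
P→Q: (-15)(-6) − (-3)(-15) = 45
Q→R: (-3)(-6) − (-2)(-6) = 6
R→S: (-2)(10) − (-7)(-6) = -62
S→P: (-7)(-15) − (-15)(10) = 255
Σ = 244
Area = |Σ|/2 = 122.
Hole:
Σ = (30) + (-24) + (-4) + (11) = 13
Area = |Σ|/2 = 6.5.
Net area = 122 − 6.5 = 115.5.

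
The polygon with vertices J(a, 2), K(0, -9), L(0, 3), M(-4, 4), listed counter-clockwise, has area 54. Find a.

The doubled signed area Σ (x_i y_{i+1} − x_{i+1} y_i) is linear in a.
With a=0 it equals 4; the coefficient of a is -13 (from the two edges through J).
So -13·a + 4 = 2·54 = 108 ⇒ a = -8.

-8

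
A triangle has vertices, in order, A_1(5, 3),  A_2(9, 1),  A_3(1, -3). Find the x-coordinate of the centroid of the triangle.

5

Apply the shoelace (surveyor's) formula. First the cross-terms c_i = x_i·y_{i+1} − x_{i+1}·y_i:
  -22, -28, 18  ⇒  2A = -32, A = -16.
Then Σ (x_i + x_{i+1})·c_i = -480, so x̄ = -480 / (6·(-16)) = 5.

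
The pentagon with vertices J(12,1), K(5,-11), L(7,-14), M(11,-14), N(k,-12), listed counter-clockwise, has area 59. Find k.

12

Write out the shoelace sum; only the two edges meeting at N involve k:
2·Area = [(11·(-12) − k·(-14)) + (k·1 − 12·(-12))] + -74
       = 15·k + -62 = 118
⇒ k = 12.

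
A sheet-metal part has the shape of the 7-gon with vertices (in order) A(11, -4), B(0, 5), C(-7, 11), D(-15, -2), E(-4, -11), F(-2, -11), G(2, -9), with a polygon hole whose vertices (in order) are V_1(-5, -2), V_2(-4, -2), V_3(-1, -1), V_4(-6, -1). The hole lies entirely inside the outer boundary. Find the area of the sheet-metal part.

286.5

Outer boundary:
Apply the shoelace formula: 2A = Σ (x_i·y_{i+1} − x_{i+1}·y_i), indices taken mod 7.
Cross-terms: 55, 35, 179, 157, 22, 40, 91  ⇒  Σ = 579
Area = |Σ|/2 = 289.5.
Hole:
Σ = (2) + (2) + (-5) + (7) = 6
Area = |Σ|/2 = 3.
Net area = 289.5 − 3 = 286.5.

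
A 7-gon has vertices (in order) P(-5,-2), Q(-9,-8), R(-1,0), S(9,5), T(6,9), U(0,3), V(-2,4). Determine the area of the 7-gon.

54

Apply Gauss's area formula: 2A = Σ (x_i·y_{i+1} − x_{i+1}·y_i), indices taken mod 7.
Cross-terms: 22, -8, -5, 51, 18, 6, 24  ⇒  Σ = 108
Area = |Σ|/2 = 54.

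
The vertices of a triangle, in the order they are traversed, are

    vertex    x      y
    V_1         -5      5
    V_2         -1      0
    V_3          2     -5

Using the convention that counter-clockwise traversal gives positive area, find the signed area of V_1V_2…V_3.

-2.5

Cross-terms: 5, 5, -15  ⇒  Σ = -5
Signed area = Σ/2 = -2.5 (negative ⇒ clockwise traversal).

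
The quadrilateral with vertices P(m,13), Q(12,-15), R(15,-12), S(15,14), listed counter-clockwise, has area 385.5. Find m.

The doubled signed area Σ (x_i y_{i+1} − x_{i+1} y_i) is linear in m.
With m=0 it equals 510; the coefficient of m is -29 (from the two edges through P).
So -29·m + 510 = 2·385.5 = 771 ⇒ m = -9.

-9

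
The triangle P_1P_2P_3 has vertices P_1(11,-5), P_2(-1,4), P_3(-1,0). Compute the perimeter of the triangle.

|P_1P_2| = √((-12)² + (9)²) = √225 = 15
|P_2P_3| = √((0)² + (-4)²) = √16 = 4
|P_3P_1| = √((12)² + (-5)²) = √169 = 13
Perimeter = 15 + 4 + 13 = 32.

32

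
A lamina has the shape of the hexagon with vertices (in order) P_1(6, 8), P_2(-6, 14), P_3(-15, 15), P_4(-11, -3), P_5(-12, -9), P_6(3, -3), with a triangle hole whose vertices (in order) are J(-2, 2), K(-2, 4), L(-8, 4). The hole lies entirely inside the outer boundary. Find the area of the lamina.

Outer boundary:
Σ = (132) + (120) + (210) + (63) + (63) + (42) = 630
Area = |Σ|/2 = 315.
Hole:
J→K: (-2)(4) − (-2)(2) = -4
K→L: (-2)(4) − (-8)(4) = 24
L→J: (-8)(2) − (-2)(4) = -8
Σ = 12
Area = |Σ|/2 = 6.
Net area = 315 − 6 = 309.

309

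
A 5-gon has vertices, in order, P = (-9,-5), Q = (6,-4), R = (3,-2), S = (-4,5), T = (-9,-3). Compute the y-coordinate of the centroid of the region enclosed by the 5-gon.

-201/148

Apply the shoelace formula. First the cross-terms c_i = x_i·y_{i+1} − x_{i+1}·y_i:
  66, 0, 7, 57, 18  ⇒  2A = 148, A = 74.
Then Σ (y_i + y_{i+1})·c_i = -603, so ȳ = -603 / (6·74) = -201/148.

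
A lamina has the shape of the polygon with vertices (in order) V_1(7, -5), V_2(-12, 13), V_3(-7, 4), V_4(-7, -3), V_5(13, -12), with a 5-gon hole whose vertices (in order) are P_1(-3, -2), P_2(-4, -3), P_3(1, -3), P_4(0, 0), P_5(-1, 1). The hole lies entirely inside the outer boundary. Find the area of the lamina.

122

Outer boundary:
V_1→V_2: (7)(13) − (-12)(-5) = 31
V_2→V_3: (-12)(4) − (-7)(13) = 43
V_3→V_4: (-7)(-3) − (-7)(4) = 49
V_4→V_5: (-7)(-12) − (13)(-3) = 123
V_5→V_1: (13)(-5) − (7)(-12) = 19
Σ = 265
Area = |Σ|/2 = 132.5.
Hole:
Apply the surveyor's formula: 2A = Σ (x_i·y_{i+1} − x_{i+1}·y_i), indices taken mod 5.
Σ = (1) + (15) + (0) + (0) + (5) = 21
Area = |Σ|/2 = 10.5.
Net area = 132.5 − 10.5 = 122.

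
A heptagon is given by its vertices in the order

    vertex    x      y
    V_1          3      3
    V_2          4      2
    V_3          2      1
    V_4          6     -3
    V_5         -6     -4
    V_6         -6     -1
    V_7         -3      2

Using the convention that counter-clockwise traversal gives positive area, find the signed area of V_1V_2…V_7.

Apply the shoelace (surveyor's) formula: 2A = Σ (x_i·y_{i+1} − x_{i+1}·y_i), indices taken mod 7.
Σ = (-6) + (0) + (-12) + (-42) + (-18) + (-15) + (-15) = -108
Signed area = Σ/2 = -54 (negative ⇒ clockwise traversal).

-54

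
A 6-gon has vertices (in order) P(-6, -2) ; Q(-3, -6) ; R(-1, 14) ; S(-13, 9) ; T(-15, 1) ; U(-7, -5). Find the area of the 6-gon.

171.5

Apply the shoelace formula: 2A = Σ (x_i·y_{i+1} − x_{i+1}·y_i), indices taken mod 6.
Cross-terms: 30, -48, 173, 122, 82, -16  ⇒  Σ = 343
Area = |Σ|/2 = 171.5.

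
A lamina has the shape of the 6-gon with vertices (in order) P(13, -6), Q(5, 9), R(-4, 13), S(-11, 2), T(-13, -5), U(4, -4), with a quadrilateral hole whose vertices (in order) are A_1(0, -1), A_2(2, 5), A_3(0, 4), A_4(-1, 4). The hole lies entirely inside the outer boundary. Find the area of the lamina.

Outer boundary:
Apply Gauss's area formula: 2A = Σ (x_i·y_{i+1} − x_{i+1}·y_i), indices taken mod 6.
Σ = (147) + (101) + (135) + (81) + (72) + (28) = 564
Area = |Σ|/2 = 282.
Hole:
Cross-terms: 2, 8, 4, 1  ⇒  Σ = 15
Area = |Σ|/2 = 7.5.
Net area = 282 − 7.5 = 274.5.

274.5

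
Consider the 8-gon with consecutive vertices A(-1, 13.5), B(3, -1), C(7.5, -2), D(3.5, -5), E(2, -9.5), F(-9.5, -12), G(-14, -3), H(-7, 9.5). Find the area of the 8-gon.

292.25

Σ = (-39.5) + (1.5) + (-30.5) + (-23.25) + (-114.25) + (-139.5) + (-154) + (-85) = -584.5
Area = |Σ|/2 = 292.25.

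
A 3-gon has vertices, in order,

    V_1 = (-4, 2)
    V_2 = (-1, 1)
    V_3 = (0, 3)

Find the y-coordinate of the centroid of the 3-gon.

Apply Gauss's area formula. First the cross-terms c_i = x_i·y_{i+1} − x_{i+1}·y_i:
  -2, -3, 12  ⇒  2A = 7, A = 3.5.
Then Σ (y_i + y_{i+1})·c_i = 42, so ȳ = 42 / (6·3.5) = 2.

2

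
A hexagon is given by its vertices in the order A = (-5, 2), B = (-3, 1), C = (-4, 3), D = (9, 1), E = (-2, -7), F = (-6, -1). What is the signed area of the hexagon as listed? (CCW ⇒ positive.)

-76.5

Σ = (1) + (-5) + (-31) + (-61) + (-40) + (-17) = -153
Signed area = Σ/2 = -76.5 (negative ⇒ clockwise traversal).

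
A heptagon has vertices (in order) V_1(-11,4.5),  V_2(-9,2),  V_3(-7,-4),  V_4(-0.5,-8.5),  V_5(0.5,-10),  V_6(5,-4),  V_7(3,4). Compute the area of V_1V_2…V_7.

136.375

Σ = (18.5) + (50) + (57.5) + (9.25) + (48) + (32) + (57.5) = 272.75
Area = |Σ|/2 = 136.375.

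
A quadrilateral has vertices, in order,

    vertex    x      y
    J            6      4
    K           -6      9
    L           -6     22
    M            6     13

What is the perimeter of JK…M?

50

|JK| = √((-12)² + (5)²) = √169 = 13
|KL| = √((0)² + (13)²) = √169 = 13
|LM| = √((12)² + (-9)²) = √225 = 15
|MJ| = √((0)² + (-9)²) = √81 = 9
Perimeter = 13 + 13 + 15 + 9 = 50.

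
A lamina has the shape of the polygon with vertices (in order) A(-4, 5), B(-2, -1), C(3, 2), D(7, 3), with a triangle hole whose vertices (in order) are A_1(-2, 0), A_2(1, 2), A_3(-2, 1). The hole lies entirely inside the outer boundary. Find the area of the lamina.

Outer boundary:
Σ = (14) + (-1) + (-5) + (47) = 55
Area = |Σ|/2 = 27.5.
Hole:
Apply the surveyor's formula: 2A = Σ (x_i·y_{i+1} − x_{i+1}·y_i), indices taken mod 3.
A_1→A_2: (-2)(2) − (1)(0) = -4
A_2→A_3: (1)(1) − (-2)(2) = 5
A_3→A_1: (-2)(0) − (-2)(1) = 2
Σ = 3
Area = |Σ|/2 = 1.5.
Net area = 27.5 − 1.5 = 26.

26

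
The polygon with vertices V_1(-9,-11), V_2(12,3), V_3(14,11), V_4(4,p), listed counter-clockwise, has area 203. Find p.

Write out the shoelace sum; only the two edges meeting at V_4 involve p:
2·Area = [(14·p − 4·11) + (4·(-11) − (-9)·p)] + 195
       = 23·p + 107 = 406
⇒ p = 13.

13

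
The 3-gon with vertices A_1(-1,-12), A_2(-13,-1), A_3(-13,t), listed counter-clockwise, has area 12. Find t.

Write out the shoelace sum; only the two edges meeting at A_3 involve t:
2·Area = [((-13)·t − (-13)·(-1)) + ((-13)·(-12) − (-1)·t)] + -155
       = -12·t + -12 = 24
⇒ t = -3.

-3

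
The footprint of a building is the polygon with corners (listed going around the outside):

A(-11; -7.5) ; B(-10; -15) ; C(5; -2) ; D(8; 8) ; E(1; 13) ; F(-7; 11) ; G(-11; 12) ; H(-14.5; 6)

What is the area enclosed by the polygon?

379.375

Apply Gauss's area formula: 2A = Σ (x_i·y_{i+1} − x_{i+1}·y_i), indices taken mod 8.
A→B: (-11)(-15) − (-10)(-7.5) = 90
B→C: (-10)(-2) − (5)(-15) = 95
C→D: (5)(8) − (8)(-2) = 56
D→E: (8)(13) − (1)(8) = 96
E→F: (1)(11) − (-7)(13) = 102
F→G: (-7)(12) − (-11)(11) = 37
G→H: (-11)(6) − (-14.5)(12) = 108
H→A: (-14.5)(-7.5) − (-11)(6) = 174.75
Σ = 758.75
Area = |Σ|/2 = 379.375.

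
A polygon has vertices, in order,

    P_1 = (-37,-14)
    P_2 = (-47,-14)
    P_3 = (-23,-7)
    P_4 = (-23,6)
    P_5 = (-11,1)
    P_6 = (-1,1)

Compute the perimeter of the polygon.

110

|P_1P_2| = √((-10)² + (0)²) = √100 = 10
|P_2P_3| = √((24)² + (7)²) = √625 = 25
|P_3P_4| = √((0)² + (13)²) = √169 = 13
|P_4P_5| = √((12)² + (-5)²) = √169 = 13
|P_5P_6| = √((10)² + (0)²) = √100 = 10
|P_6P_1| = √((-36)² + (-15)²) = √1521 = 39
Perimeter = 10 + 25 + 13 + 13 + 10 + 39 = 110.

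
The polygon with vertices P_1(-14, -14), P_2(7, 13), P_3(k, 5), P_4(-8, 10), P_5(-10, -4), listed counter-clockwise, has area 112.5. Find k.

The doubled signed area Σ (x_i y_{i+1} − x_{i+1} y_i) is linear in k.
With k=0 it equals 207; the coefficient of k is -3 (from the two edges through P_3).
So -3·k + 207 = 2·112.5 = 225 ⇒ k = -6.

-6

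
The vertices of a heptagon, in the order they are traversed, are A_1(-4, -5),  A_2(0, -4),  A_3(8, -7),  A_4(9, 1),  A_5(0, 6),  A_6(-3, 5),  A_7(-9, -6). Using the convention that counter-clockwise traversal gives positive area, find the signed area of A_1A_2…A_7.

137.5

Apply the shoelace (surveyor's) formula: 2A = Σ (x_i·y_{i+1} − x_{i+1}·y_i), indices taken mod 7.
A_1→A_2: (-4)(-4) − (0)(-5) = 16
A_2→A_3: (0)(-7) − (8)(-4) = 32
A_3→A_4: (8)(1) − (9)(-7) = 71
A_4→A_5: (9)(6) − (0)(1) = 54
A_5→A_6: (0)(5) − (-3)(6) = 18
A_6→A_7: (-3)(-6) − (-9)(5) = 63
A_7→A_1: (-9)(-5) − (-4)(-6) = 21
Σ = 275
Signed area = Σ/2 = 137.5 (positive ⇒ counter-clockwise traversal).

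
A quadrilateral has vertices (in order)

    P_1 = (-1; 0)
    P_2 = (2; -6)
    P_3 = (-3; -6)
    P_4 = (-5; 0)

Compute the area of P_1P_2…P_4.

27

P_1→P_2: (-1)(-6) − (2)(0) = 6
P_2→P_3: (2)(-6) − (-3)(-6) = -30
P_3→P_4: (-3)(0) − (-5)(-6) = -30
P_4→P_1: (-5)(0) − (-1)(0) = 0
Σ = -54
Area = |Σ|/2 = 27.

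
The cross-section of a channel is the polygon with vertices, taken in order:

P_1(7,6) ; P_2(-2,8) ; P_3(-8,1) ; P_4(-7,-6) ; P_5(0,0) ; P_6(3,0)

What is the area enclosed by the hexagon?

101.5

Apply the shoelace (surveyor's) formula: 2A = Σ (x_i·y_{i+1} − x_{i+1}·y_i), indices taken mod 6.
Cross-terms: 68, 62, 55, 0, 0, 18  ⇒  Σ = 203
Area = |Σ|/2 = 101.5.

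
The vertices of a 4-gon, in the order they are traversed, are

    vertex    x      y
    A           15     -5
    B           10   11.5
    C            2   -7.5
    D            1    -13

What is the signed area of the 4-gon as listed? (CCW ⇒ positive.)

Apply the shoelace formula: 2A = Σ (x_i·y_{i+1} − x_{i+1}·y_i), indices taken mod 4.
Σ = (222.5) + (-98) + (-18.5) + (190) = 296
Signed area = Σ/2 = 148 (positive ⇒ counter-clockwise traversal).

148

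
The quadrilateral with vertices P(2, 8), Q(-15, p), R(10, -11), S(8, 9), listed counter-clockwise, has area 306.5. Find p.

-13

Write out the shoelace sum; only the two edges meeting at Q involve p:
2·Area = [(2·p − (-15)·8) + ((-15)·(-11) − 10·p)] + 224
       = -8·p + 509 = 613
⇒ p = -13.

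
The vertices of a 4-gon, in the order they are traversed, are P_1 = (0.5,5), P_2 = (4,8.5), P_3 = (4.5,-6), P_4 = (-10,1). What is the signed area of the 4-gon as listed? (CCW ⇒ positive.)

-92

Σ = (-15.75) + (-62.25) + (-55.5) + (-50.5) = -184
Signed area = Σ/2 = -92 (negative ⇒ clockwise traversal).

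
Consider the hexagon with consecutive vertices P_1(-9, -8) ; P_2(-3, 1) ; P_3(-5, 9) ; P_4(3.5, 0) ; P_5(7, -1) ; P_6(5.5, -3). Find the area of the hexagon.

Apply the shoelace (surveyor's) formula: 2A = Σ (x_i·y_{i+1} − x_{i+1}·y_i), indices taken mod 6.
Σ = (-33) + (-22) + (-31.5) + (-3.5) + (-15.5) + (-71) = -176.5
Area = |Σ|/2 = 88.25.

88.25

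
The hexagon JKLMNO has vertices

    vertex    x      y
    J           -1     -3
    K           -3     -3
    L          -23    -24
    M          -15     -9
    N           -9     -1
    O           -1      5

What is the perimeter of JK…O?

|JK| = √((-2)² + (0)²) = √4 = 2
|KL| = √((-20)² + (-21)²) = √841 = 29
|LM| = √((8)² + (15)²) = √289 = 17
|MN| = √((6)² + (8)²) = √100 = 10
|NO| = √((8)² + (6)²) = √100 = 10
|OJ| = √((0)² + (-8)²) = √64 = 8
Perimeter = 2 + 29 + 17 + 10 + 10 + 8 = 76.

76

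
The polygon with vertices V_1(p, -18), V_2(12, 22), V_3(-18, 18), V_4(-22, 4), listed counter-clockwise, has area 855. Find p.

Write out the shoelace sum; only the two edges meeting at V_1 involve p:
2·Area = [((-22)·(-18) − p·4) + (p·22 − 12·(-18))] + 936
       = 18·p + 1548 = 1710
⇒ p = 9.

9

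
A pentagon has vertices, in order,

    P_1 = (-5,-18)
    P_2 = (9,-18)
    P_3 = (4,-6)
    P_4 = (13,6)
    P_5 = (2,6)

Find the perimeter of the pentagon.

|P_1P_2| = √((14)² + (0)²) = √196 = 14
|P_2P_3| = √((-5)² + (12)²) = √169 = 13
|P_3P_4| = √((9)² + (12)²) = √225 = 15
|P_4P_5| = √((-11)² + (0)²) = √121 = 11
|P_5P_1| = √((-7)² + (-24)²) = √625 = 25
Perimeter = 14 + 13 + 15 + 11 + 25 = 78.

78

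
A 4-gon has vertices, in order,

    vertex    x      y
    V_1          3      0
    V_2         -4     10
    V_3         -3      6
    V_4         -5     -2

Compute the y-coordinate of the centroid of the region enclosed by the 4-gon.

Apply the surveyor's formula. First the cross-terms c_i = x_i·y_{i+1} − x_{i+1}·y_i:
  30, 6, 36, 6  ⇒  2A = 78, A = 39.
Then Σ (y_i + y_{i+1})·c_i = 528, so ȳ = 528 / (6·39) = 88/39.

88/39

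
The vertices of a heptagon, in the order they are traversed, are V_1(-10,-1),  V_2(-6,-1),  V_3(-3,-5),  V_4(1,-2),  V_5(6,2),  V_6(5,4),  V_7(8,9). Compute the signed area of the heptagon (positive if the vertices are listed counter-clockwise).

82.5

Apply the shoelace formula: 2A = Σ (x_i·y_{i+1} − x_{i+1}·y_i), indices taken mod 7.
V_1→V_2: (-10)(-1) − (-6)(-1) = 4
V_2→V_3: (-6)(-5) − (-3)(-1) = 27
V_3→V_4: (-3)(-2) − (1)(-5) = 11
V_4→V_5: (1)(2) − (6)(-2) = 14
V_5→V_6: (6)(4) − (5)(2) = 14
V_6→V_7: (5)(9) − (8)(4) = 13
V_7→V_1: (8)(-1) − (-10)(9) = 82
Σ = 165
Signed area = Σ/2 = 82.5 (positive ⇒ counter-clockwise traversal).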